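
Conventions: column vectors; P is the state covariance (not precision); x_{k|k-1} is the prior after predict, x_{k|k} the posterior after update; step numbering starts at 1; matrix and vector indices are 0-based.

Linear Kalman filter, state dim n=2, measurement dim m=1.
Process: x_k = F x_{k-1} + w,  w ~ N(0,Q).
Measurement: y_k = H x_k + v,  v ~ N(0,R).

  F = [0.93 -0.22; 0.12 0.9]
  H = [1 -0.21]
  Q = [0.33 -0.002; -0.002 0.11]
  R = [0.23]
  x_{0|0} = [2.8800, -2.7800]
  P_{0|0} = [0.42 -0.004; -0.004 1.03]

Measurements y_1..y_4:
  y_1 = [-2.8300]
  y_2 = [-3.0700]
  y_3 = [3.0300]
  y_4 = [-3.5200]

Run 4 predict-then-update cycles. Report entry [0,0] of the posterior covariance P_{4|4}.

P_post[0,0] = 0.1622

step 1: x^-=[3.2900, -2.1564]  P^-=[0.7447 -0.1623; -0.1623 0.9495]  S=[1.0848]  K=[0.7180; -0.3334]  nu=[-6.5728]  x^+=[-1.4290, 0.0352]  P^+=[0.1856 0.0974; 0.0974 0.8289]
step 2: x^-=[-1.3367, -0.1398]  P^-=[0.4908 -0.0665; -0.0665 0.8051]  S=[0.7842]  K=[0.6436; -0.3004]  nu=[-1.7626]  x^+=[-2.4712, 0.3896]  P^+=[0.1659 0.0851; 0.0851 0.7344]
step 3: x^-=[-2.3839, 0.0541]  P^-=[0.4742 -0.0599; -0.0599 0.7256]  S=[0.7614]  K=[0.6394; -0.2788]  nu=[5.4253]  x^+=[1.0848, -1.4584]  P^+=[0.1630 0.0758; 0.0758 0.6664]
step 4: x^-=[1.3297, -1.1824]  P^-=[0.4722 -0.0543; -0.0543 0.6685]  S=[0.7545]  K=[0.6410; -0.2580]  nu=[-5.0980]  x^+=[-1.9379, 0.1331]  P^+=[0.1622 0.0705; 0.0705 0.6183]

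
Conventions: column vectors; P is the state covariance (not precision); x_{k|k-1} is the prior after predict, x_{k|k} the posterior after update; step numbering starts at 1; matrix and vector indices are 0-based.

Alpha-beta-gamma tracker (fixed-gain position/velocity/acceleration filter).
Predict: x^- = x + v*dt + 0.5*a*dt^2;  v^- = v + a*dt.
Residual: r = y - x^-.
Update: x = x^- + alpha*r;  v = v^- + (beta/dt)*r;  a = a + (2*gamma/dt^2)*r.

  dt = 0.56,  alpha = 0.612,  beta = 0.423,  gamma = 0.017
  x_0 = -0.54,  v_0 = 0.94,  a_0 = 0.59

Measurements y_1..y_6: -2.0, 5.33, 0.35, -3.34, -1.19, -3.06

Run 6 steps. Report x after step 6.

x_post = -3.0541

step 1: x_pred=0.0789  r=-2.0789  x^+=-1.1934  v^+=-0.2999  a^+=0.3646
step 2: x_pred=-1.3042  r=6.6342  x^+=2.7559  v^+=4.9154  a^+=1.0839
step 3: x_pred=5.6785  r=-5.3285  x^+=2.4175  v^+=1.4974  a^+=0.5062
step 4: x_pred=3.3354  r=-6.6754  x^+=-0.7499  v^+=-3.2614  a^+=-0.2176
step 5: x_pred=-2.6105  r=1.4205  x^+=-1.7411  v^+=-2.3103  a^+=-0.0636
step 6: x_pred=-3.0449  r=-0.0151  x^+=-3.0541  v^+=-2.3573  a^+=-0.0652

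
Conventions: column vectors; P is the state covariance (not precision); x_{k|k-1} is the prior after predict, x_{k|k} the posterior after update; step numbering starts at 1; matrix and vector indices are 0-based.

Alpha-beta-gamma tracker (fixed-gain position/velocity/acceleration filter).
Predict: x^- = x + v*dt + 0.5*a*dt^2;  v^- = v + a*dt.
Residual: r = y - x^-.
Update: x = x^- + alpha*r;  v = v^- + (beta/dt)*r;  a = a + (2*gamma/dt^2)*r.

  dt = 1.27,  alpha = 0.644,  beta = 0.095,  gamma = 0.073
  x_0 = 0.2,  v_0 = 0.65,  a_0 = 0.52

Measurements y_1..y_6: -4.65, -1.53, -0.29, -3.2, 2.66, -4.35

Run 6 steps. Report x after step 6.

x_post = -2.2459

step 1: x_pred=1.4449  r=-6.0949  x^+=-2.4802  v^+=0.8545  a^+=-0.0317
step 2: x_pred=-1.4206  r=-0.1094  x^+=-1.4911  v^+=0.8060  a^+=-0.0416
step 3: x_pred=-0.5009  r=0.2109  x^+=-0.3651  v^+=0.7690  a^+=-0.0225
step 4: x_pred=0.5933  r=-3.7933  x^+=-1.8496  v^+=0.4566  a^+=-0.3659
step 5: x_pred=-1.5647  r=4.2247  x^+=1.1560  v^+=0.3080  a^+=0.0165
step 6: x_pred=1.5604  r=-5.9104  x^+=-2.2459  v^+=-0.1132  a^+=-0.5185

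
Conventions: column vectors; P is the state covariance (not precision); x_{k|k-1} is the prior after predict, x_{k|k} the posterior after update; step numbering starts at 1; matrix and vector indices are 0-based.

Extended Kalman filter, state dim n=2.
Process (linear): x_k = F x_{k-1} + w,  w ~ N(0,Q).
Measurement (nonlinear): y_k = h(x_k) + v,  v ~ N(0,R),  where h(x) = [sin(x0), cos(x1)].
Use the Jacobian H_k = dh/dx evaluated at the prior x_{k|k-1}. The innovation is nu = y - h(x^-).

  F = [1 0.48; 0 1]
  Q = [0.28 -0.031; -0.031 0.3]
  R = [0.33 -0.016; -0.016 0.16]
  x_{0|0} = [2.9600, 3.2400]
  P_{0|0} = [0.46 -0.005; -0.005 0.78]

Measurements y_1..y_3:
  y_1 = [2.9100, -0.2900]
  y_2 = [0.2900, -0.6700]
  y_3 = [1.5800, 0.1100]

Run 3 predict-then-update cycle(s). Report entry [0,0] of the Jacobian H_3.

step 1: x^-=[4.5152, 3.2400]  P^-=[0.9149 0.3384; 0.3384 1.0800]  H_jac=[-0.1959 0.0000; 0.0000 0.0982]  S=[0.3651 -0.0225; -0.0225 0.1704]  K=[-0.4828 0.1313; -0.1444 0.6035]  nu=[3.8906, 0.7052]  x^+=[2.7293, 3.1039]  P^+=[0.8240 0.2925; 0.2925 1.0064]
step 2: x^-=[4.2192, 3.1039]  P^-=[1.6166 0.7445; 0.7445 1.3064]  H_jac=[-0.4735 0.0000; 0.0000 -0.0377]  S=[0.6924 -0.0027; -0.0027 0.1619]  K=[-1.1062 -0.1918; -0.5103 -0.3125]  nu=[1.1708, 0.3293]  x^+=[2.8608, 2.4035]  P^+=[0.7646 0.3452; 0.3452 1.1111]
step 3: x^-=[4.0145, 2.4035]  P^-=[1.6319 0.8475; 0.8475 1.4111]  H_jac=[-0.6426 0.0000; 0.0000 -0.6729]  S=[1.0039 0.3504; 0.3504 0.7989]  K=[-0.9393 -0.3018; -0.1507 -1.1224]  nu=[2.3462, 0.8498]  x^+=[1.5543, 1.0962]  P^+=[0.4748 0.0494; 0.0494 0.2633]

H_jac[0,0] = -0.6426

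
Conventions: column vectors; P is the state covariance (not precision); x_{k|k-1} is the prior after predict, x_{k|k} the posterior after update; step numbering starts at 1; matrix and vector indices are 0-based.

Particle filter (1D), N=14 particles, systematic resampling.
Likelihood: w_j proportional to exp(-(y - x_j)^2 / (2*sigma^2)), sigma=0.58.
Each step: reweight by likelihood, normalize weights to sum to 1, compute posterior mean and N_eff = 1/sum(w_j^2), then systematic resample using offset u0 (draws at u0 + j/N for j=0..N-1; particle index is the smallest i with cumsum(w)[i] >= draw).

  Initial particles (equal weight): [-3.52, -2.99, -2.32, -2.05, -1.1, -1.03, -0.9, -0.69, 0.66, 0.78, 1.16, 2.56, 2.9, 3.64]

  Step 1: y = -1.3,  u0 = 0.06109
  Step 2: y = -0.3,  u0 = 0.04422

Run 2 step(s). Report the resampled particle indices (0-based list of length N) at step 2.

step 1: w=[0.0002, 0.0037, 0.0550, 0.1120, 0.2435, 0.2319, 0.2037, 0.1486, 0.0009, 0.0004, 0.0000, 0.0000, 0.0000, 0.0000]  mean=-1.1607  Neff=5.2013  idx=[3, 3, 4, 4, 4, 5, 5, 5, 5, 6, 6, 6, 7, 7]
step 2: w=[0.0017, 0.0017, 0.0609, 0.0609, 0.0609, 0.0714, 0.0714, 0.0714, 0.0714, 0.0923, 0.0923, 0.0923, 0.1257, 0.1257]  mean=-0.9247  Neff=11.2733  idx=[2, 3, 5, 6, 7, 8, 9, 9, 10, 11, 12, 12, 13, 13]

resampled_idx = [2, 3, 5, 6, 7, 8, 9, 9, 10, 11, 12, 12, 13, 13]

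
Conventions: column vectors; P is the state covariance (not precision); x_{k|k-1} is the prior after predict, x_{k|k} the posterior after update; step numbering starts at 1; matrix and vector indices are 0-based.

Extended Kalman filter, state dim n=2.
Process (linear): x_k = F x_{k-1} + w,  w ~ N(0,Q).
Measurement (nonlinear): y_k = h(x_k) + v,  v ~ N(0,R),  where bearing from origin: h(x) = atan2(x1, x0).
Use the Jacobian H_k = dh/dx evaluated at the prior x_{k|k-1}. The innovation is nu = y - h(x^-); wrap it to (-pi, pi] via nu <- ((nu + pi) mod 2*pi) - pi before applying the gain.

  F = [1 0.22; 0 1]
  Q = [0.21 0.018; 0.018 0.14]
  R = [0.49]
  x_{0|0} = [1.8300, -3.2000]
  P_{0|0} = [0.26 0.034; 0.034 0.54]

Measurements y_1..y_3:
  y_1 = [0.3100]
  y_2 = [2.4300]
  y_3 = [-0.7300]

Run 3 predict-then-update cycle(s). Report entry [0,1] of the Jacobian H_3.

H_jac[0,1] = -0.0729

step 1: x^-=[1.1260, -3.2000]  P^-=[0.5111 0.1708; 0.1708 0.6800]  H_jac=[0.2781 0.0978]  S=[0.5453]  K=[0.2913; 0.2091]  nu=[1.5425]  x^+=[1.5753, -2.8775]  P^+=[0.4648 0.1376; 0.1376 0.6562]
step 2: x^-=[0.9422, -2.8775]  P^-=[0.7671 0.2999; 0.2999 0.7962]  H_jac=[0.3139 0.1028]  S=[0.5933]  K=[0.4578; 0.2966]  nu=[-2.5988]  x^+=[-0.2474, -3.6482]  P^+=[0.6428 0.2194; 0.2194 0.7440]
step 3: x^-=[-1.0500, -3.6482]  P^-=[0.9853 0.4011; 0.4011 0.8840]  H_jac=[0.2531 -0.0729]  S=[0.5430]  K=[0.4055; 0.0684]  nu=[1.1210]  x^+=[-0.5955, -3.5716]  P^+=[0.8960 0.3860; 0.3860 0.8814]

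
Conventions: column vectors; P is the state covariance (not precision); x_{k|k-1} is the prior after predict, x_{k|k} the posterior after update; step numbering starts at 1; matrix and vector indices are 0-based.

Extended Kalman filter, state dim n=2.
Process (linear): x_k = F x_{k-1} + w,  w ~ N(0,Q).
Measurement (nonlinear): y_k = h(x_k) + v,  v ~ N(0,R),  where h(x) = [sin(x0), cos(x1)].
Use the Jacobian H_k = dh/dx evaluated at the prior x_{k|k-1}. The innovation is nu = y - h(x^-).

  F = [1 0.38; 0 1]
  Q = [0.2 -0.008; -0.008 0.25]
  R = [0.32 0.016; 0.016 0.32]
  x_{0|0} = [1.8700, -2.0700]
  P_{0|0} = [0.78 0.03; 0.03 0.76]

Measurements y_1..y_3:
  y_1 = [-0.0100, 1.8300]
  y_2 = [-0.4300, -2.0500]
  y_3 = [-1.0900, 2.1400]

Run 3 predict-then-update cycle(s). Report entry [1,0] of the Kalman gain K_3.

K[1,0] = 0.0629

step 1: x^-=[1.0834, -2.0700]  P^-=[1.1125 0.3108; 0.3108 1.0100]  H_jac=[0.4683 0.0000; 0.0000 0.8780]  S=[0.5640 0.1438; 0.1438 1.0985]  K=[0.8902 0.1319; 0.0541 0.8001]  nu=[-0.8936, 2.3087]  x^+=[0.5924, -0.2710]  P^+=[0.6127 0.0643; 0.0643 0.2926]
step 2: x^-=[0.4895, -0.2710]  P^-=[0.9039 0.1675; 0.1675 0.5426]  H_jac=[0.8826 0.0000; 0.0000 0.2677]  S=[1.0241 0.0556; 0.0556 0.3589]  K=[0.7787 0.0043; 0.1234 0.3857]  nu=[-0.9001, -3.0135]  x^+=[-0.2246, -1.5444]  P^+=[0.2824 0.0517; 0.0517 0.4683]
step 3: x^-=[-0.8115, -1.5444]  P^-=[0.5894 0.2217; 0.2217 0.7183]  H_jac=[0.6884 0.0000; 0.0000 0.9997]  S=[0.5993 0.1686; 0.1686 1.0378]  K=[0.6465 0.1085; 0.0629 0.6817]  nu=[-0.3647, 2.1136]  x^+=[-0.8178, -0.1265]  P^+=[0.3030 0.0451; 0.0451 0.2192]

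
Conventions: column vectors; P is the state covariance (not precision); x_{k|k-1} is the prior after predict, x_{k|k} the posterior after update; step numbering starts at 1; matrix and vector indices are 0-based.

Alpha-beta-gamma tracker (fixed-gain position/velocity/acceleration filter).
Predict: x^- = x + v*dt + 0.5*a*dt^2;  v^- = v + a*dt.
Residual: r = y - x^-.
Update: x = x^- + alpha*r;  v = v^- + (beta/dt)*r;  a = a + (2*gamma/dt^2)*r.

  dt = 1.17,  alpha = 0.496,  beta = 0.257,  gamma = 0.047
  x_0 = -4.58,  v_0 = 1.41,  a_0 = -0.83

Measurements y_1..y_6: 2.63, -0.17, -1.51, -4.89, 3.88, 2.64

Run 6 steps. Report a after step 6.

a_post = 0.0261

step 1: x_pred=-3.4984  r=6.1284  x^+=-0.4587  v^+=1.7851  a^+=-0.4092
step 2: x_pred=1.3497  r=-1.5197  x^+=0.5959  v^+=0.9725  a^+=-0.5135
step 3: x_pred=1.3823  r=-2.8923  x^+=-0.0523  v^+=-0.2637  a^+=-0.7121
step 4: x_pred=-0.8482  r=-4.0418  x^+=-2.8529  v^+=-1.9847  a^+=-0.9897
step 5: x_pred=-5.8524  r=9.7324  x^+=-1.0251  v^+=-1.0048  a^+=-0.3214
step 6: x_pred=-2.4207  r=5.0607  x^+=0.0894  v^+=-0.2692  a^+=0.0261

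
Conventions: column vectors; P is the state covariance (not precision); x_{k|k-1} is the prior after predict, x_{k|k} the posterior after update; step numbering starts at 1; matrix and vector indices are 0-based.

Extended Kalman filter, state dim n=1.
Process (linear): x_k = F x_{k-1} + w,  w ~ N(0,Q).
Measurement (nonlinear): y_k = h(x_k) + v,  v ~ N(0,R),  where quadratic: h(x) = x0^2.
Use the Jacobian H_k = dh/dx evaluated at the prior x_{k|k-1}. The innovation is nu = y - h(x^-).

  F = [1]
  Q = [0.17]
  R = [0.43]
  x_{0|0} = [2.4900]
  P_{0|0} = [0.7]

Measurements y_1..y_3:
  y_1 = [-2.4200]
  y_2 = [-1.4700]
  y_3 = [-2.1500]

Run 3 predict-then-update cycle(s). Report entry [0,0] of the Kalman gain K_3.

step 1: x^-=[2.4900]  P^-=[0.8700]  H_jac=[4.9800]  S=[22.0063]  K=[0.1969]  nu=[-8.6201]  x^+=[0.7929]  P^+=[0.0170]
step 2: x^-=[0.7929]  P^-=[0.1870]  H_jac=[1.5858]  S=[0.9002]  K=[0.3294]  nu=[-2.0987]  x^+=[0.1016]  P^+=[0.0893]
step 3: x^-=[0.1016]  P^-=[0.2593]  H_jac=[0.2032]  S=[0.4407]  K=[0.1195]  nu=[-2.1603]  x^+=[-0.1567]  P^+=[0.2530]

K[0,0] = 0.1195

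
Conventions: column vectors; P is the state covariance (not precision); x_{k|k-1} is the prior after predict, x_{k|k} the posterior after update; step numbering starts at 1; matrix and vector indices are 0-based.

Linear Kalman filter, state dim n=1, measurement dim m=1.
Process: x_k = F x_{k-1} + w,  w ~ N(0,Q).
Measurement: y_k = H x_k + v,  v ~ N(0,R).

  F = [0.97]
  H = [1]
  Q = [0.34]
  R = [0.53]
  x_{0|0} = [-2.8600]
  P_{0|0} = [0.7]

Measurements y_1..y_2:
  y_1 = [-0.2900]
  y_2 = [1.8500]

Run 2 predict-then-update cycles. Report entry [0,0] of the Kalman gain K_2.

K[0,0] = 0.5568

step 1: x^-=[-2.7742]  P^-=[0.9986]  S=[1.5286]  K=[0.6533]  nu=[2.4842]  x^+=[-1.1513]  P^+=[0.3462]
step 2: x^-=[-1.1168]  P^-=[0.6658]  S=[1.1958]  K=[0.5568]  nu=[2.9668]  x^+=[0.5350]  P^+=[0.2951]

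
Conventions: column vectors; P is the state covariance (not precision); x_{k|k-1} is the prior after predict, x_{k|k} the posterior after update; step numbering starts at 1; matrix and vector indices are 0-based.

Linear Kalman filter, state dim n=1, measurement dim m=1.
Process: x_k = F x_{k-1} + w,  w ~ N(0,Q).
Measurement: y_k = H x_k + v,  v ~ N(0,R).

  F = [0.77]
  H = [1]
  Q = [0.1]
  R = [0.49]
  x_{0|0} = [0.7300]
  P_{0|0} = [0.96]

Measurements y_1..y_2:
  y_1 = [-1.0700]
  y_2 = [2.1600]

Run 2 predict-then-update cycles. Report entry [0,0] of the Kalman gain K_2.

K[0,0] = 0.3533

step 1: x^-=[0.5621]  P^-=[0.6692]  S=[1.1592]  K=[0.5773]  nu=[-1.6321]  x^+=[-0.3801]  P^+=[0.2829]
step 2: x^-=[-0.2927]  P^-=[0.2677]  S=[0.7577]  K=[0.3533]  nu=[2.4527]  x^+=[0.5739]  P^+=[0.1731]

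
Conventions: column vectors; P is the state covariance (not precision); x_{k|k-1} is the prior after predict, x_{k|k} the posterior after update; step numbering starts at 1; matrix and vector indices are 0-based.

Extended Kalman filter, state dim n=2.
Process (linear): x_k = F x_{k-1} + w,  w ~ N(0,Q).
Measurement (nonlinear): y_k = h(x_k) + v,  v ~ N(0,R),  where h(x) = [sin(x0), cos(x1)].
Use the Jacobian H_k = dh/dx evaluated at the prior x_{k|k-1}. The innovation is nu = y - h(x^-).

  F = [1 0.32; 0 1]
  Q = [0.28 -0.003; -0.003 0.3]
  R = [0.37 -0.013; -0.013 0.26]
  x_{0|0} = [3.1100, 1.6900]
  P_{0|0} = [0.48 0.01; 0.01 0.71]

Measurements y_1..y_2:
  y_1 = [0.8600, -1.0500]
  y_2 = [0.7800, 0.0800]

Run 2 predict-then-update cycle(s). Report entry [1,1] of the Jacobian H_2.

H_jac[1,1] = -0.7090

step 1: x^-=[3.6508, 1.6900]  P^-=[0.8391 0.2342; 0.2342 1.0100]  H_jac=[-0.8731 0.0000; 0.0000 -0.9929]  S=[1.0097 0.1900; 0.1900 1.2557]  K=[-0.7110 -0.0776; -0.0537 -0.7905]  nu=[1.3475, -0.9311]  x^+=[2.7650, 2.3536]  P^+=[0.3001 0.0110; 0.0110 0.2063]
step 2: x^-=[3.5181, 2.3536]  P^-=[0.6083 0.0740; 0.0740 0.5063]  H_jac=[-0.9300 0.0000; 0.0000 -0.7090]  S=[0.8961 0.0358; 0.0358 0.5145]  K=[-0.6290 -0.0582; -0.0491 -0.6943]  nu=[1.1477, 0.7853]  x^+=[2.7505, 1.7521]  P^+=[0.2494 0.0098; 0.0098 0.2537]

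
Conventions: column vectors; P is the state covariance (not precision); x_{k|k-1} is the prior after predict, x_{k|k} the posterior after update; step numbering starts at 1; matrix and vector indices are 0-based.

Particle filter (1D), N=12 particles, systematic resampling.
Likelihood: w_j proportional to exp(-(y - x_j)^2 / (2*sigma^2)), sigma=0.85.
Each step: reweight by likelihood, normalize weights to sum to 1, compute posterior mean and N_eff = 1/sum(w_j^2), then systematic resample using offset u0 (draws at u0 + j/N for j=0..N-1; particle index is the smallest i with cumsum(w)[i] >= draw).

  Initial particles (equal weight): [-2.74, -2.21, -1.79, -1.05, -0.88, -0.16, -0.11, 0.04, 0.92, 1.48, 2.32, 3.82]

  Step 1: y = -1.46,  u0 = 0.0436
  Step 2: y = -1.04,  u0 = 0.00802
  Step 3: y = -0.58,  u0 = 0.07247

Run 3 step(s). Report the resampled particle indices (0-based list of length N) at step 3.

step 1: w=[0.0725, 0.1527, 0.2091, 0.2007, 0.1786, 0.0700, 0.0639, 0.0475, 0.0045, 0.0006, 0.0000, 0.0000]  mean=-1.2897  Neff=6.4222  idx=[0, 1, 1, 2, 2, 3, 3, 3, 4, 4, 5, 7]
step 2: w=[0.0164, 0.0469, 0.0469, 0.0820, 0.0820, 0.1210, 0.1210, 0.1210, 0.1189, 0.1189, 0.0708, 0.0540]  mean=-1.1456  Neff=10.1749  idx=[0, 2, 3, 4, 5, 6, 6, 7, 8, 9, 9, 10]
step 3: w=[0.0049, 0.0197, 0.0450, 0.0450, 0.1065, 0.1065, 0.1065, 0.1065, 0.1166, 0.1166, 0.1166, 0.1098]  mean=-0.9907  Neff=9.7454  idx=[3, 4, 5, 5, 6, 7, 8, 8, 9, 10, 11, 11]

resampled_idx = [3, 4, 5, 5, 6, 7, 8, 8, 9, 10, 11, 11]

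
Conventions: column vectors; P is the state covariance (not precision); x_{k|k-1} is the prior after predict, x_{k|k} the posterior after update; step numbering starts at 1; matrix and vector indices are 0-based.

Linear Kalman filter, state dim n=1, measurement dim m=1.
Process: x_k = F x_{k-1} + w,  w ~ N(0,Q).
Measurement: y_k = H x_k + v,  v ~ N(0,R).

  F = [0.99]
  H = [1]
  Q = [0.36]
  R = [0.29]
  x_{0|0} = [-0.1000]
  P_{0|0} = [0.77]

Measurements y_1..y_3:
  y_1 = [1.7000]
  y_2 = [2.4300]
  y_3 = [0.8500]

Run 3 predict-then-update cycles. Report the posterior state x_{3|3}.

x_post = [1.2609]

step 1: x^-=[-0.0990]  P^-=[1.1147]  S=[1.4047]  K=[0.7935]  nu=[1.7990]  x^+=[1.3286]  P^+=[0.2301]
step 2: x^-=[1.3153]  P^-=[0.5855]  S=[0.8755]  K=[0.6688]  nu=[1.1147]  x^+=[2.0608]  P^+=[0.1939]
step 3: x^-=[2.0402]  P^-=[0.5501]  S=[0.8401]  K=[0.6548]  nu=[-1.1902]  x^+=[1.2609]  P^+=[0.1899]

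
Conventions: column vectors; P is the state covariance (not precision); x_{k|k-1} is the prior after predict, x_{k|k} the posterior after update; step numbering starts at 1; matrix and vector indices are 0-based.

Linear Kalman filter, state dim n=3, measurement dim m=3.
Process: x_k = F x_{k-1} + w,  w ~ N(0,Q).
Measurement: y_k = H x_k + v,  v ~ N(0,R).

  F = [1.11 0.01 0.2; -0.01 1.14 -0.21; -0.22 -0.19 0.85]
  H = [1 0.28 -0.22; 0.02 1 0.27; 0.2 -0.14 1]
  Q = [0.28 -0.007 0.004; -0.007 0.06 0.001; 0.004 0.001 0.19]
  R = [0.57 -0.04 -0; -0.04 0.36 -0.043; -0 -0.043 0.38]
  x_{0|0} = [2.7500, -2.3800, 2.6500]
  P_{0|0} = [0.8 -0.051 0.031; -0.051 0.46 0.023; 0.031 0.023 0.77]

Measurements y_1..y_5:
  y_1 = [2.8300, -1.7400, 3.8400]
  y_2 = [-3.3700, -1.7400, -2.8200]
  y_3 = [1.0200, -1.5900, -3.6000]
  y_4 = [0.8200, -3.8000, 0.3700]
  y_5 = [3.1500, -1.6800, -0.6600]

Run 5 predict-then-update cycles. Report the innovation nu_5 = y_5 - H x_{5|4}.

innov = [3.0618, 0.9898, -0.6574]

step 1: x^-=[3.5587, -3.2972, 2.0997]  P^-=[1.3092 -0.1096 -0.0233; -0.1096 0.6821 -0.1973; -0.0233 -0.1973 0.7784]  S=[1.9436 0.0430 -0.0105; 0.0430 0.9882 -0.1362; -0.0105 -0.1362 1.2762]  K=[0.6636 -0.0928 0.1945; 0.0498 0.6070 -0.1814; -0.1274 0.1061 0.6382]  nu=[0.6564, 0.9191, 0.5670]  x^+=[4.0193, -2.8095, 2.4754]  P^+=[0.3997 -0.0730 -0.0123; -0.0730 0.2385 -0.0470; -0.0123 -0.0470 0.2338]
step 2: x^-=[4.9284, -3.7628, 1.7537]  P^-=[0.7746 -0.1187 -0.0484; -0.1187 0.4044 -0.1212; -0.0484 -0.1212 0.4006]  S=[1.3655 -0.0497 -0.0230; -0.0497 0.7232 -0.1320; -0.0230 -0.1320 0.8407]  K=[0.5497 -0.0962 0.1464; 0.0304 0.4830 -0.1631; -0.1143 0.0625 0.4918]  nu=[-6.8590, 1.4508, -6.0861]  x^+=[0.1272, -2.2779, -0.3652]  P^+=[0.3320 -0.0653 -0.0158; -0.0653 0.1925 -0.0427; -0.0158 -0.0427 0.1814]
step 3: x^-=[0.0454, -2.5213, 0.0944]  P^-=[0.6877 -0.1047 -0.0456; -0.1047 0.3401 -0.0998; -0.0456 -0.0998 0.3583]  S=[1.2755 -0.0553 -0.0204; -0.0553 0.6679 -0.1112; -0.0204 -0.1112 0.7880]  K=[0.5224 -0.0887 0.1363; 0.0266 0.4429 -0.1505; -0.1093 0.0627 0.4668]  nu=[1.7014, 0.9049, -4.0565]  x^+=[0.3010, -1.4649, -1.9285]  P^+=[0.3148 -0.0607 -0.0159; -0.0607 0.1767 -0.0394; -0.0159 -0.0394 0.1724]
step 4: x^-=[-0.0662, -1.2681, -1.4271]  P^-=[0.6663 -0.0977 -0.0441; -0.0977 0.3174 -0.0925; -0.0441 -0.0925 0.3497]  S=[1.2542 -0.0551 -0.0188; -0.0551 0.6488 -0.1019; -0.0188 -0.1019 0.7763]  K=[0.5155 -0.0835 0.1340; 0.0258 0.4271 -0.1449; -0.1074 0.0649 0.4617]  nu=[0.9273, -2.1453, 1.6328]  x^+=[0.8098, -2.3970, -0.9121]  P^+=[0.3101 -0.0584 -0.0157; -0.0584 0.1704 -0.0379; -0.0157 -0.0379 0.1705]
step 5: x^-=[0.6924, -2.5492, -0.4980]  P^-=[0.6605 -0.0944 -0.0436; -0.0944 0.3084 -0.0899; -0.0436 -0.0899 0.3476]  S=[1.2489 -0.0547 -0.0182; -0.0547 0.6411 -0.0981; -0.0182 -0.0981 0.7731]  K=[0.5138 -0.0809 0.1334; 0.0257 0.4205 -0.1427; -0.1067 0.0661 0.4605]  nu=[3.0618, 0.9898, -0.6574]  x^+=[2.0978, -1.9605, -1.0620]  P^+=[0.3087 -0.0574 -0.0156; -0.0574 0.1677 -0.0373; -0.0156 -0.0373 0.1700]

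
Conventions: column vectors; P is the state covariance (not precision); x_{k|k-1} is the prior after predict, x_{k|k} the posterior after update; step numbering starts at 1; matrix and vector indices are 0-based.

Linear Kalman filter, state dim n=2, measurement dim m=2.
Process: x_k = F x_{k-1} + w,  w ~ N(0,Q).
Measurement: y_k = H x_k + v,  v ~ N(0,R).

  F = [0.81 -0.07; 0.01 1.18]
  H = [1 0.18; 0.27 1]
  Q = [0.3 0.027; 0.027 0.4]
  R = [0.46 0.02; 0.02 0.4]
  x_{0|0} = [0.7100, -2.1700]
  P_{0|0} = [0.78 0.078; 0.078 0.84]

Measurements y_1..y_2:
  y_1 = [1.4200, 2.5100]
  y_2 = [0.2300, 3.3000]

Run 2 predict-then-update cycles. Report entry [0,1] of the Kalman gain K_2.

step 1: x^-=[0.7270, -2.5535]  P^-=[0.8070 0.0384; 0.0384 1.5715]  S=[1.3318 0.5611; 0.5611 2.0511]  K=[0.6313 -0.0477; -0.0946 0.7971]  nu=[1.1526, 4.8672]  x^+=[1.2224, 1.2172]  P^+=[0.3054 -0.0889; -0.0889 0.3410]
step 2: x^-=[0.9049, 1.4485]  P^-=[0.5122 -0.0836; -0.0836 0.8727]  S=[0.9703 0.2277; 0.2277 1.2649]  K=[0.5243 -0.0512; -0.0856 0.6875]  nu=[-0.9357, 1.6071]  x^+=[0.3321, 2.6335]  P^+=[0.2543 -0.0786; -0.0786 0.2945]

K[0,1] = -0.0512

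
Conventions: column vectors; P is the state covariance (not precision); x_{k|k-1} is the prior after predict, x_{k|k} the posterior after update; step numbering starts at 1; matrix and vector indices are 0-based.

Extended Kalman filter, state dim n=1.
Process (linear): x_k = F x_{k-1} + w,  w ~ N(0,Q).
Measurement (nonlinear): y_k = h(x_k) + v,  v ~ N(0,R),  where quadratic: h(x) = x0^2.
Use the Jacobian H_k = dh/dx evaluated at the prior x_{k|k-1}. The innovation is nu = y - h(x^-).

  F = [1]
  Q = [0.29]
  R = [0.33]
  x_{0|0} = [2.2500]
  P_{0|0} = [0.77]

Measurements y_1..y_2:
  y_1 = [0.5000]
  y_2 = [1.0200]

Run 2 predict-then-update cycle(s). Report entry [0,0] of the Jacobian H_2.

step 1: x^-=[2.2500]  P^-=[1.0600]  H_jac=[4.5000]  S=[21.7950]  K=[0.2189]  nu=[-4.5625]  x^+=[1.2515]  P^+=[0.0160]
step 2: x^-=[1.2515]  P^-=[0.3060]  H_jac=[2.5029]  S=[2.2473]  K=[0.3409]  nu=[-0.5462]  x^+=[1.0653]  P^+=[0.0449]

H_jac[0,0] = 2.5029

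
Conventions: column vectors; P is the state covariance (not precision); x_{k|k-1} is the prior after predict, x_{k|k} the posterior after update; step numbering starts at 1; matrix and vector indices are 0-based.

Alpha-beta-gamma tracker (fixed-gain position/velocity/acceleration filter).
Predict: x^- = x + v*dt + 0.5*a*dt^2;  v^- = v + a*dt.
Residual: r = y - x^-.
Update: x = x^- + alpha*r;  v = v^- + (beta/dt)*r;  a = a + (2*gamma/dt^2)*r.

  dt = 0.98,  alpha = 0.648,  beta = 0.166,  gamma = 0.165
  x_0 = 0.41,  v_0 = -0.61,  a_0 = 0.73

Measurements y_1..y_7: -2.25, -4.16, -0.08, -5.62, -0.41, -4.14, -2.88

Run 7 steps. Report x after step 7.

x_post = -2.8674

step 1: x_pred=0.1627  r=-2.4127  x^+=-1.4007  v^+=-0.3033  a^+=-0.0990
step 2: x_pred=-1.7455  r=-2.4145  x^+=-3.3101  v^+=-0.8093  a^+=-0.9287
step 3: x_pred=-4.5492  r=4.4692  x^+=-1.6532  v^+=-0.9624  a^+=0.6070
step 4: x_pred=-2.3049  r=-3.3151  x^+=-4.4531  v^+=-0.9291  a^+=-0.5321
step 5: x_pred=-5.6191  r=5.2091  x^+=-2.2436  v^+=-0.5683  a^+=1.2578
step 6: x_pred=-2.1965  r=-1.9435  x^+=-3.4559  v^+=0.3351  a^+=0.5900
step 7: x_pred=-2.8442  r=-0.0358  x^+=-2.8674  v^+=0.9072  a^+=0.5777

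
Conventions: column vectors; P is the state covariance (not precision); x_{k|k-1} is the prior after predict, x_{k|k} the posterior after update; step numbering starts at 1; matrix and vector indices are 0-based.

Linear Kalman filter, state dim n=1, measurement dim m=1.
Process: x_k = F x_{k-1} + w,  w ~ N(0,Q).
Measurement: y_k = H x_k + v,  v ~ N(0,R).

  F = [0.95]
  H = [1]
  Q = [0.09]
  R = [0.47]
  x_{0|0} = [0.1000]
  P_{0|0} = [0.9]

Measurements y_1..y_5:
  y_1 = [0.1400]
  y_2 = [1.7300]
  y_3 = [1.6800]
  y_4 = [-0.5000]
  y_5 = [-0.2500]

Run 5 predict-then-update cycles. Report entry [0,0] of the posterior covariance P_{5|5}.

step 1: x^-=[0.0950]  P^-=[0.9022]  S=[1.3722]  K=[0.6575]  nu=[0.0450]  x^+=[0.1246]  P^+=[0.3090]
step 2: x^-=[0.1184]  P^-=[0.3689]  S=[0.8389]  K=[0.4397]  nu=[1.6116]  x^+=[0.8271]  P^+=[0.2067]
step 3: x^-=[0.7857]  P^-=[0.2765]  S=[0.7465]  K=[0.3704]  nu=[0.8943]  x^+=[1.1170]  P^+=[0.1741]
step 4: x^-=[1.0611]  P^-=[0.2471]  S=[0.7171]  K=[0.3446]  nu=[-1.5611]  x^+=[0.5232]  P^+=[0.1620]
step 5: x^-=[0.4970]  P^-=[0.2362]  S=[0.7062]  K=[0.3344]  nu=[-0.7470]  x^+=[0.2472]  P^+=[0.1572]

P_post[0,0] = 0.1572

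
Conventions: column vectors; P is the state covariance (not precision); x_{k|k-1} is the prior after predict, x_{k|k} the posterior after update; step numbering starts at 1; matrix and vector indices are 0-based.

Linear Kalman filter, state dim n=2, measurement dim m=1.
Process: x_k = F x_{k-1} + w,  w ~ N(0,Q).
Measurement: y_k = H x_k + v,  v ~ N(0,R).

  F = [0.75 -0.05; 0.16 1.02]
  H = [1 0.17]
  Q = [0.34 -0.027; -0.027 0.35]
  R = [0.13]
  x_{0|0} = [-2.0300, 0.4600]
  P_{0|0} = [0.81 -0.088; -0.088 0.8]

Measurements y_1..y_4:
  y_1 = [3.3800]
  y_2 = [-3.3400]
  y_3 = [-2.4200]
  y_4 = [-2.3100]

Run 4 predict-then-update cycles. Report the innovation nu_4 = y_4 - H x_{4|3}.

innov = [-0.5846]

step 1: x^-=[-1.5455, 0.1444]  P^-=[0.8042 -0.0372; -0.0372 1.1743]  S=[0.9555]  K=[0.8350; 0.1700]  nu=[4.9010]  x^+=[2.5470, 0.9775]  P^+=[0.1379 -0.1728; -0.1728 1.1467]
step 2: x^-=[1.8614, 1.4046]  P^-=[0.4334 -0.1998; -0.1998 1.4902]  S=[0.5386]  K=[0.7417; 0.0994]  nu=[-5.4402]  x^+=[-2.1736, 0.8636]  P^+=[0.1371 -0.2395; -0.2395 1.4848]
step 3: x^-=[-1.6734, 0.5331]  P^-=[0.4388 -0.2676; -0.2676 1.8202]  S=[0.5304]  K=[0.7415; 0.0789]  nu=[-0.8372]  x^+=[-2.2942, 0.4670]  P^+=[0.1472 -0.2986; -0.2986 1.8169]
step 4: x^-=[-1.7440, 0.1093]  P^-=[0.4497 -0.3280; -0.3280 2.1466]  S=[0.5302]  K=[0.7430; 0.0695]  nu=[-0.5846]  x^+=[-2.1783, 0.0686]  P^+=[0.1570 -0.3554; -0.3554 2.1440]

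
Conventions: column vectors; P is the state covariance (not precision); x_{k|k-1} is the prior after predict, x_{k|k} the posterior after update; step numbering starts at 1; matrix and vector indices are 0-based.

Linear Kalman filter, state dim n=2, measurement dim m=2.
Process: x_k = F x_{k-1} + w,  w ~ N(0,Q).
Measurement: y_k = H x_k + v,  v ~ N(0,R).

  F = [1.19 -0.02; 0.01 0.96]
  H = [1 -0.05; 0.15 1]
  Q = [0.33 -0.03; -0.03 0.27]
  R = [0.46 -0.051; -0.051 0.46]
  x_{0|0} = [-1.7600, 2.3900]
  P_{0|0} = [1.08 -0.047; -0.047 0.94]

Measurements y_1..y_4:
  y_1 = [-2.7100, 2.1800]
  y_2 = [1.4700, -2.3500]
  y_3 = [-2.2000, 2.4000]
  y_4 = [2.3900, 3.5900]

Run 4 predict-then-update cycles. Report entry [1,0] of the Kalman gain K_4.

step 1: x^-=[-2.1422, 2.2768]  P^-=[1.8620 -0.0889; -0.0889 1.1355]  S=[2.3337 0.0833; 0.0833 1.6107]  K=[0.7970 0.0770; -0.0874 0.7012]  nu=[-0.4540, 0.2245]  x^+=[-2.4867, 2.4739]  P^+=[0.3597 -0.0592; -0.0592 0.3359]
step 2: x^-=[-3.0087, 2.3501]  P^-=[0.8424 -0.0998; -0.0998 0.5785]  S=[1.3138 -0.0526; -0.0526 1.0275]  K=[0.6473 0.0590; -0.0762 0.5445]  nu=[4.5962, -4.2488]  x^+=[-0.2841, -0.3135]  P^+=[0.2923 -0.0497; -0.0497 0.2618]
step 3: x^-=[-0.3318, -0.3038]  P^-=[0.7464 -0.0883; -0.0883 0.5104]  S=[1.2165 -0.0522; -0.0522 0.9607]  K=[0.6197 0.0583; -0.0715 0.5136]  nu=[-1.8834, 2.7536]  x^+=[-1.3384, 1.2451]  P^+=[0.2797 -0.0468; -0.0468 0.2469]
step 4: x^-=[-1.6176, 1.1819]  P^-=[0.7285 -0.0848; -0.0848 0.4967]  S=[1.1982 -0.0507; -0.0507 0.9476]  K=[0.6140 0.0587; -0.0700 0.5070]  nu=[4.0667, 2.6507]  x^+=[1.0349, 2.2409]  P^+=[0.2772 -0.0459; -0.0459 0.2437]

K[1,0] = -0.0700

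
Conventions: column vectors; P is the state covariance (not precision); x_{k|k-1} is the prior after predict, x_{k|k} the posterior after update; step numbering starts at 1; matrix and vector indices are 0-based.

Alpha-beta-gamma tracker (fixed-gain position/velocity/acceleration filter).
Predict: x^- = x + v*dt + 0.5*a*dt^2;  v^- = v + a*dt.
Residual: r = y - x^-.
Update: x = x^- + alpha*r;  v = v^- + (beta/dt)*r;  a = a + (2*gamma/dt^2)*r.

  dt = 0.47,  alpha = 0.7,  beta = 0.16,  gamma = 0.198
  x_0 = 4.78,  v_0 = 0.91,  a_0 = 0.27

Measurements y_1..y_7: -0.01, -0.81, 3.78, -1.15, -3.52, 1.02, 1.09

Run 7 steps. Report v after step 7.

step 1: x_pred=5.2375  r=-5.2475  x^+=1.5643  v^+=-0.7495  a^+=-9.1371
step 2: x_pred=0.2028  r=-1.0128  x^+=-0.5062  v^+=-5.3887  a^+=-10.9527
step 3: x_pred=-4.2486  r=8.0286  x^+=1.3714  v^+=-7.8033  a^+=3.4399
step 4: x_pred=-1.9162  r=0.7662  x^+=-1.3799  v^+=-5.9258  a^+=4.8134
step 5: x_pred=-3.6333  r=0.1133  x^+=-3.5540  v^+=-3.6249  a^+=5.0166
step 6: x_pred=-4.7036  r=5.7236  x^+=-0.6971  v^+=0.6814  a^+=15.2771
step 7: x_pred=1.3105  r=-0.2205  x^+=1.1562  v^+=7.7865  a^+=14.8818

v_post = 7.7865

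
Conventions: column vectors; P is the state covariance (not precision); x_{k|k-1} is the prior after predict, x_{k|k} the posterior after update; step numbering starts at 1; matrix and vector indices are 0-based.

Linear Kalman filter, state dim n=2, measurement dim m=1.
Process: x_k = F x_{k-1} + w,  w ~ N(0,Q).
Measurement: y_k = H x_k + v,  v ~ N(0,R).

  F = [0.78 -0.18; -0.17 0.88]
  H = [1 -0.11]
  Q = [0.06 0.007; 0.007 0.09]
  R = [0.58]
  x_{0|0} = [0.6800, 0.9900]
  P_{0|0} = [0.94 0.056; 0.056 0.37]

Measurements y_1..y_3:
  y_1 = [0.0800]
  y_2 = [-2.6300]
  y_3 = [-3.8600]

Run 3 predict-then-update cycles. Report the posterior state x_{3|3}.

x_post = [-1.5711, 1.7317]

step 1: x^-=[0.3522, 0.7556]  P^-=[0.6282 -0.1361; -0.1361 0.3869]  S=[1.2428]  K=[0.5175; -0.1438]  nu=[-0.1891]  x^+=[0.2544, 0.7828]  P^+=[0.2953 -0.0436; -0.0436 0.3613]
step 2: x^-=[0.0575, 0.6456]  P^-=[0.2636 -0.1207; -0.1207 0.3913]  S=[0.8749]  K=[0.3165; -0.1871]  nu=[-2.6165]  x^+=[-0.7706, 1.1352]  P^+=[0.1760 -0.0689; -0.0689 0.3607]
step 3: x^-=[-0.8054, 1.1300]  P^-=[0.1981 -0.1228; -0.1228 0.3950]  S=[0.8099]  K=[0.2613; -0.2053]  nu=[-2.9303]  x^+=[-1.5711, 1.7317]  P^+=[0.1428 -0.0794; -0.0794 0.3609]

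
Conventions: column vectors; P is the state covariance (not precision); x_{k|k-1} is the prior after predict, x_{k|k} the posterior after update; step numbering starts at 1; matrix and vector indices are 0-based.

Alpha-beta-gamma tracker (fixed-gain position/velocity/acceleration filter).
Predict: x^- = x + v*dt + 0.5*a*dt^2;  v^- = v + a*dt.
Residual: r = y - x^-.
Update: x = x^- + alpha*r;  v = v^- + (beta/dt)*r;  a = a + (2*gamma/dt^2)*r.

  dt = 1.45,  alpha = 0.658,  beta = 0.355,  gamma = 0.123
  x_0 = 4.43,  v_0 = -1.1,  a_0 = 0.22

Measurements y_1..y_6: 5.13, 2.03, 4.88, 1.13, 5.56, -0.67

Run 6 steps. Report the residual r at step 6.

resid = -6.5483

step 1: x_pred=3.0663  r=2.0637  x^+=4.4242  v^+=-0.2757  a^+=0.4615
step 2: x_pred=4.5095  r=-2.4795  x^+=2.8780  v^+=-0.2137  a^+=0.1714
step 3: x_pred=2.7483  r=2.1317  x^+=4.1510  v^+=0.5567  a^+=0.4208
step 4: x_pred=5.4005  r=-4.2705  x^+=2.5905  v^+=0.1213  a^+=-0.0789
step 5: x_pred=2.6834  r=2.8766  x^+=4.5762  v^+=0.7111  a^+=0.2577
step 6: x_pred=5.8783  r=-6.5483  x^+=1.5695  v^+=-0.5184  a^+=-0.5085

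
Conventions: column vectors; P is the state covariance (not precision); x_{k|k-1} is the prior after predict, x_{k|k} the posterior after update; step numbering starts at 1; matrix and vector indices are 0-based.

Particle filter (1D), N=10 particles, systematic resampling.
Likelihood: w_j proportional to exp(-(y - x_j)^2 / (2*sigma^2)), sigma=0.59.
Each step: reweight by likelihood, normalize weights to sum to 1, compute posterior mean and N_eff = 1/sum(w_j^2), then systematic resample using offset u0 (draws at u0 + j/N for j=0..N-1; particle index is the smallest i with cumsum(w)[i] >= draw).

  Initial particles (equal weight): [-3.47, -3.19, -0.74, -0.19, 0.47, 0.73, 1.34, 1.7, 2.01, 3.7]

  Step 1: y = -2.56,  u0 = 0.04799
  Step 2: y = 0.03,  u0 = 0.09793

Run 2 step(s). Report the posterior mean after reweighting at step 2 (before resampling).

step 1: w=[0.3464, 0.6435, 0.0098, 0.0004, 0.0000, 0.0000, 0.0000, 0.0000, 0.0000, 0.0000]  mean=-3.2620  Neff=1.8721  idx=[0, 0, 0, 1, 1, 1, 1, 1, 1, 1]
step 2: w=[0.0093, 0.0093, 0.0093, 0.1389, 0.1389, 0.1389, 0.1389, 0.1389, 0.1389, 0.1389]  mean=-3.1978  Neff=7.3937  idx=[3, 4, 4, 5, 6, 7, 7, 8, 9, 9]

post_mean = -3.1978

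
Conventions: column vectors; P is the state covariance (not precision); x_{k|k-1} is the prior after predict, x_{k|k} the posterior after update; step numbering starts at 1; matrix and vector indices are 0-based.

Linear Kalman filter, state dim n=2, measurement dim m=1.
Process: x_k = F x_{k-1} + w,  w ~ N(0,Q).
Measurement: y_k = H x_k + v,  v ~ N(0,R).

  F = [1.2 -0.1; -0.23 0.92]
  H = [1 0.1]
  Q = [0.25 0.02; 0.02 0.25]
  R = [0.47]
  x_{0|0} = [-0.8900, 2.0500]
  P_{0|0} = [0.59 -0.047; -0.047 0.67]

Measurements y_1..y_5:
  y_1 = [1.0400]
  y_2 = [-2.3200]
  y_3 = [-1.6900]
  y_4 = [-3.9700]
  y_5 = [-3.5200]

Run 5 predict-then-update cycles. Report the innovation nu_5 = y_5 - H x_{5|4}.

step 1: x^-=[-1.2730, 2.0907]  P^-=[1.1176 -0.2574; -0.2574 0.8682]  S=[1.5448]  K=[0.7068; -0.1105]  nu=[2.1039]  x^+=[0.2140, 1.8583]  P^+=[0.3459 -0.1368; -0.1368 0.8493]
step 2: x^-=[0.0710, 1.6604]  P^-=[0.7894 -0.3078; -0.3078 1.0451]  S=[1.2083]  K=[0.6278; -0.1683]  nu=[-2.5571]  x^+=[-1.5344, 2.0907]  P^+=[0.3131 -0.1802; -0.1802 1.0109]
step 3: x^-=[-2.0504, 2.2764]  P^-=[0.7542 -0.3625; -0.3625 1.1984]  S=[1.1637]  K=[0.6170; -0.2085]  nu=[0.1327]  x^+=[-1.9685, 2.2487]  P^+=[0.3113 -0.2128; -0.2128 1.1478]
step 4: x^-=[-2.5870, 2.5215]  P^-=[0.7608 -0.4113; -0.4113 1.3280]  S=[1.1618]  K=[0.6194; -0.2397]  nu=[-1.6351]  x^+=[-3.5999, 2.9135]  P^+=[0.3150 -0.2388; -0.2388 1.2613]
step 5: x^-=[-4.6112, 3.5084]  P^-=[0.7735 -0.4521; -0.4521 1.4353]  S=[1.1675]  K=[0.6238; -0.2643]  nu=[0.7403]  x^+=[-4.1493, 3.3127]  P^+=[0.3192 -0.2596; -0.2596 1.3537]

innov = [0.7403]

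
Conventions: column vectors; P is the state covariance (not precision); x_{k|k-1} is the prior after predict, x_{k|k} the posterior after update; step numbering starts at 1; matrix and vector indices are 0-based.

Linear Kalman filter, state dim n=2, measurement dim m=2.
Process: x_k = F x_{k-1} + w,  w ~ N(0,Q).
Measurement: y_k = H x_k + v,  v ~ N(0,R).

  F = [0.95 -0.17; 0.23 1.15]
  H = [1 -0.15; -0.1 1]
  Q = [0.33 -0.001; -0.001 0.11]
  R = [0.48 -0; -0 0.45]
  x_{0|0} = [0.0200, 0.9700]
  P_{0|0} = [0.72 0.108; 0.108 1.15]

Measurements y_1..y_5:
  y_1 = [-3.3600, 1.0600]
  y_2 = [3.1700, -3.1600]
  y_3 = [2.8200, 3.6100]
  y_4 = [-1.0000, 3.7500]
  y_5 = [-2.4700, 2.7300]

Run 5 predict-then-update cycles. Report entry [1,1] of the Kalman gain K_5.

step 1: x^-=[-0.1459, 1.1201]  P^-=[0.9782 0.0453; 0.0453 1.7261]  S=[1.4834 -0.3108; -0.3108 2.1768]  K=[0.6698 0.0715; 0.0223 0.7941]  nu=[-3.0461, -0.0747]  x^+=[-2.1915, 0.9928]  P^+=[0.3313 0.0653; 0.0653 0.3639]
step 2: x^-=[-2.2507, 0.6376]  P^-=[0.6184 0.0690; 0.0690 0.6433]  S=[1.0922 -0.0883; -0.0883 1.0856]  K=[0.5610 0.0522; 0.0224 0.5880]  nu=[5.5163, -4.0227]  x^+=[0.6337, -1.6042]  P^+=[0.2769 0.0512; 0.0512 0.2697]
step 3: x^-=[0.8747, -1.6991]  P^-=[0.5712 0.0607; 0.0607 0.5084]  S=[1.0444 -0.0718; -0.0718 0.9520]  K=[0.5412 0.0446; 0.0215 0.5293]  nu=[1.6905, 5.3965]  x^+=[2.0302, 1.1937]  P^+=[0.2668 0.0467; 0.0467 0.2429]
step 4: x^-=[1.7258, 1.8397]  P^-=[0.5627 0.0591; 0.0591 0.4700]  S=[1.0356 -0.0668; -0.0668 0.9138]  K=[0.5376 0.0424; 0.0218 0.5095]  nu=[-2.4498, 2.0829]  x^+=[0.4971, 2.8474]  P^+=[0.2649 0.0455; 0.0455 0.2338]
step 5: x^-=[-0.0119, 3.3888]  P^-=[0.5611 0.0591; 0.0591 0.4573]  S=[1.0336 -0.0647; -0.0647 0.9011]  K=[0.5369 0.0419; 0.0223 0.5026]  nu=[-1.9498, -0.6600]  x^+=[-1.0863, 3.0136]  P^+=[0.2645 0.0453; 0.0453 0.2307]

K[1,1] = 0.5026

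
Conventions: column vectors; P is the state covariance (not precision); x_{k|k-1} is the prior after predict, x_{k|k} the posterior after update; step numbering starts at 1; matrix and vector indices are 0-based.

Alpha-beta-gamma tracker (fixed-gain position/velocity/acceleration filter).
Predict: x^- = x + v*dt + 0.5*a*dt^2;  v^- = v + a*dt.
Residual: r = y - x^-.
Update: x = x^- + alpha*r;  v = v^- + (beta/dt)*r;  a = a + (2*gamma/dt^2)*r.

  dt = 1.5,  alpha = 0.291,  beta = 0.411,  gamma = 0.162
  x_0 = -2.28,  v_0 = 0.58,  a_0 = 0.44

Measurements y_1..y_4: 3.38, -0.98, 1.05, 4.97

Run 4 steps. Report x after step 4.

step 1: x_pred=-0.9150  r=4.2950  x^+=0.3348  v^+=2.4168  a^+=1.0585
step 2: x_pred=5.1509  r=-6.1309  x^+=3.3668  v^+=2.3247  a^+=0.1756
step 3: x_pred=7.0514  r=-6.0014  x^+=5.3050  v^+=0.9438  a^+=-0.6886
step 4: x_pred=5.9460  r=-0.9760  x^+=5.6620  v^+=-0.3565  a^+=-0.8291

x_post = 5.6620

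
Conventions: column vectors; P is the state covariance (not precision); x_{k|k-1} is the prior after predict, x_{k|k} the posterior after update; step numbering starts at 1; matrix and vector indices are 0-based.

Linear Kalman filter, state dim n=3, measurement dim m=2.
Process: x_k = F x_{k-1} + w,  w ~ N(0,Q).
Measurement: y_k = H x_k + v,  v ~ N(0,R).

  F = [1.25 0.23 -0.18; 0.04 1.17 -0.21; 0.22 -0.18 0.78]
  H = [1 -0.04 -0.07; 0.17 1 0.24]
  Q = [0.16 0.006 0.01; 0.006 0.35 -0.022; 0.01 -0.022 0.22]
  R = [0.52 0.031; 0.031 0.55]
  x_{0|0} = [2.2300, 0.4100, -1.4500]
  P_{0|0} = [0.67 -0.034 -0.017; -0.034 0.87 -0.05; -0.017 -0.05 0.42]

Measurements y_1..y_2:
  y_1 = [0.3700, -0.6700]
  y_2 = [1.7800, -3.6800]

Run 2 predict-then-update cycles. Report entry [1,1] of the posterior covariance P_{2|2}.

step 1: x^-=[3.1428, 0.8734, -0.7142]  P^-=[1.2587 0.2570 0.0787; 0.2570 1.5822 -0.3239; 0.0787 -0.3239 0.5470]  S=[1.7506 0.4715; 0.4715 2.1384]  K=[0.6893 0.0771; -0.0759 0.7407; 0.0564 -0.0962]  nu=[-2.7879, -1.9063]  x^+=[1.0742, -0.3270, -0.6880]  P^+=[0.3642 -0.0115 0.0557; -0.0115 0.4519 -0.1871; 0.0557 -0.1871 0.5268]
step 2: x^-=[1.3914, -0.1951, -0.2414]  P^-=[0.7539 0.1822 0.0320; 0.1822 1.0823 -0.3818; 0.0320 -0.3818 0.6453]  S=[1.2576 0.3237; 0.3237 1.5726]  K=[0.5700 0.0849; -0.0375 0.6574; 0.0400 -0.1491]  nu=[0.3639, -3.6635]  x^+=[1.2878, -2.6171, 0.3192]  P^+=[0.3026 0.0010 0.0496; 0.0010 0.4169 -0.2361; 0.0496 -0.2361 0.6122]

P_post[1,1] = 0.4169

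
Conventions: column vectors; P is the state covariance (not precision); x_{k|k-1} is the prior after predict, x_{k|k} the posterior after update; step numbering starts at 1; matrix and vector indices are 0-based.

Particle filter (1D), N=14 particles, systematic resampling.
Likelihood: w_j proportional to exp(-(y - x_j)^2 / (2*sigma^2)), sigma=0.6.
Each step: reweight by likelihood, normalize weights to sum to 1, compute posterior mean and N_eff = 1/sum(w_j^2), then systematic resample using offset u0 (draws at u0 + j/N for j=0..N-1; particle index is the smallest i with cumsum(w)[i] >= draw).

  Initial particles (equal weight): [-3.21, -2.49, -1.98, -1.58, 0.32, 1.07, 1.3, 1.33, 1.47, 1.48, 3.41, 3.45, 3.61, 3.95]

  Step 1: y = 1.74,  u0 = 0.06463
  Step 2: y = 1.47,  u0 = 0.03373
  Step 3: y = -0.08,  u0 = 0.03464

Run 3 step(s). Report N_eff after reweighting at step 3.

N_eff = 9.8360

step 1: w=[0.0000, 0.0000, 0.0000, 0.0000, 0.0151, 0.1336, 0.1904, 0.1973, 0.2251, 0.2268, 0.0052, 0.0043, 0.0019, 0.0003]  mean=1.3648  Neff=5.1174  idx=[5, 5, 6, 6, 7, 7, 7, 8, 8, 8, 9, 9, 9, 10]
step 2: w=[0.0643, 0.0643, 0.0772, 0.0772, 0.0782, 0.0782, 0.0782, 0.0803, 0.0803, 0.0803, 0.0803, 0.0803, 0.0803, 0.0004]  mean=1.3627  Neff=12.9452  idx=[0, 1, 2, 3, 4, 5, 6, 7, 8, 8, 9, 10, 11, 12]
step 3: w=[0.1781, 0.1781, 0.0794, 0.0794, 0.0707, 0.0707, 0.0707, 0.0397, 0.0397, 0.0397, 0.0397, 0.0381, 0.0381, 0.0381]  mean=1.2720  Neff=9.8360  idx=[0, 0, 0, 1, 1, 2, 3, 4, 5, 6, 7, 9, 11, 13]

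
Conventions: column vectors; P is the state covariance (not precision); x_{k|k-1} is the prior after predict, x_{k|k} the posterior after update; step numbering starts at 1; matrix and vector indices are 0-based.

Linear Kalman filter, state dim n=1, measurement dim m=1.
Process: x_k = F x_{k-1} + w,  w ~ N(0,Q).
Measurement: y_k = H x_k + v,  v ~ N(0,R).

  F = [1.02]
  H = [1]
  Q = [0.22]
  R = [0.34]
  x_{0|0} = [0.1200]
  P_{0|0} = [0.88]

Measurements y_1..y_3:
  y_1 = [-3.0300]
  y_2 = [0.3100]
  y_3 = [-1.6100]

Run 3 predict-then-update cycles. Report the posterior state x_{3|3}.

step 1: x^-=[0.1224]  P^-=[1.1356]  S=[1.4756]  K=[0.7696]  nu=[-3.1524]  x^+=[-2.3036]  P^+=[0.2617]
step 2: x^-=[-2.3497]  P^-=[0.4922]  S=[0.8322]  K=[0.5915]  nu=[2.6597]  x^+=[-0.7766]  P^+=[0.2011]
step 3: x^-=[-0.7921]  P^-=[0.4292]  S=[0.7692]  K=[0.5580]  nu=[-0.8179]  x^+=[-1.2485]  P^+=[0.1897]

x_post = [-1.2485]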